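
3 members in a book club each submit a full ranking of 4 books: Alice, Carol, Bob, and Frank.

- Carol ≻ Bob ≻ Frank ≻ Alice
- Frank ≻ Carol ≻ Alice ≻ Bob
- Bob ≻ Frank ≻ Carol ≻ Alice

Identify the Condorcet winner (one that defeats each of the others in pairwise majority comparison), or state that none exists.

There is no Condorcet winner

Head-to-head results (3 voters total):
Alice vs Carol: Carol wins 3–0.
Alice vs Bob: Bob wins 2–1.
Alice vs Frank: Frank wins 3–0.
Carol vs Bob: Carol wins 2–1.
Carol vs Frank: Frank wins 2–1.
Bob vs Frank: Bob wins 2–1.
No candidate beats all others: Carol beats Bob beats Frank beats Carol, a majority cycle.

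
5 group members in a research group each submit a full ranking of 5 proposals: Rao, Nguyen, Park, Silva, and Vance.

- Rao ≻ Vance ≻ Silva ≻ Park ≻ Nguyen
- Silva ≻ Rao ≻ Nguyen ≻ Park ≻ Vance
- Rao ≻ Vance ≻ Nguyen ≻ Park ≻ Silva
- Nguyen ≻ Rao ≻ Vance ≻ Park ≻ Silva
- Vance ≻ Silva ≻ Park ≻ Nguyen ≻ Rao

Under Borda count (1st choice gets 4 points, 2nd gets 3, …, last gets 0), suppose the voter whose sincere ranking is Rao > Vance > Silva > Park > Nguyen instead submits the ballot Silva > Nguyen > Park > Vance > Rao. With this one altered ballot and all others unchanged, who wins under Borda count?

Borda totals with the altered ballot: Rao 10, Nguyen 12, Park 7, Silva 11, Vance 10.
The switch changes the winner from Rao to Nguyen.

Nguyen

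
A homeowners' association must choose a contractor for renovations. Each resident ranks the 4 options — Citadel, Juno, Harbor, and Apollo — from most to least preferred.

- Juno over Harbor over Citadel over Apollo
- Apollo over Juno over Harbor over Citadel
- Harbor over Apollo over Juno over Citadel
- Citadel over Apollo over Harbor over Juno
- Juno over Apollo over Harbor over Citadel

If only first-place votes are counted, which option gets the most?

First-place vote totals:
  Citadel: 1
  Juno: 2
  Harbor: 1
  Apollo: 1
Juno has the most first-place votes.

Juno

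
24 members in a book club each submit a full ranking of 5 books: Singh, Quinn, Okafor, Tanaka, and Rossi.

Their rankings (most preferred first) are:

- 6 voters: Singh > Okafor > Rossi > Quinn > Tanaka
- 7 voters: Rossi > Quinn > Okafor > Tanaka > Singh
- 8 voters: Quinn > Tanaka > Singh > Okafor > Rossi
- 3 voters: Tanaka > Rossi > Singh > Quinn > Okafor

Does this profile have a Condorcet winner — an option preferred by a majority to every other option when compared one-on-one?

Head-to-head results (24 voters total):
Singh vs Quinn: Quinn wins 15–9.
Singh vs Okafor: Singh wins 17–7.
Singh vs Tanaka: Tanaka wins 18–6.
Singh vs Rossi: Singh wins 14–10.
Quinn vs Okafor: Quinn wins 18–6.
Quinn vs Tanaka: Quinn wins 21–3.
Quinn vs Rossi: Rossi wins 16–8.
Okafor vs Tanaka: Okafor wins 13–11.
Okafor vs Rossi: Okafor wins 14–10.
Tanaka vs Rossi: Rossi wins 13–11.
No candidate beats all others: Singh beats Rossi beats Quinn beats Singh, a majority cycle.

No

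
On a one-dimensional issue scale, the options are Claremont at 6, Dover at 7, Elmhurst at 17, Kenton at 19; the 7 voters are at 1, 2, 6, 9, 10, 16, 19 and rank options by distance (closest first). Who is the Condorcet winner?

Dover

With single-peaked preferences on a line, the Condorcet winner is the candidate closest to the median voter.
The median voter (position 9) is closest to Dover at 7.
Check: Dover vs Claremont — voters closer to Dover: 4 of 7.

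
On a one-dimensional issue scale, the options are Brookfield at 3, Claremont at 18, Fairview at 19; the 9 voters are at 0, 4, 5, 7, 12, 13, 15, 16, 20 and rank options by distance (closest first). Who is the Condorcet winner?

Claremont

With single-peaked preferences on a line, the Condorcet winner is the candidate closest to the median voter.
The median voter (position 12) is closest to Claremont at 18.
Check: Claremont vs Fairview — voters closer to Claremont: 8 of 9.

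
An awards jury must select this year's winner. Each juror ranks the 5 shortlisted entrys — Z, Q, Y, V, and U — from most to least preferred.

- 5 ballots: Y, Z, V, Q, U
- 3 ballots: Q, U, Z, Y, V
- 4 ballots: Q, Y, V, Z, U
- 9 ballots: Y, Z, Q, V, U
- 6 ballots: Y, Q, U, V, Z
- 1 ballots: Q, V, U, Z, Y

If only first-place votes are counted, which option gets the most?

First-place vote totals:
  Z: 0
  Q: 8
  Y: 20
  V: 0
  U: 0
Y has the most first-place votes.

Y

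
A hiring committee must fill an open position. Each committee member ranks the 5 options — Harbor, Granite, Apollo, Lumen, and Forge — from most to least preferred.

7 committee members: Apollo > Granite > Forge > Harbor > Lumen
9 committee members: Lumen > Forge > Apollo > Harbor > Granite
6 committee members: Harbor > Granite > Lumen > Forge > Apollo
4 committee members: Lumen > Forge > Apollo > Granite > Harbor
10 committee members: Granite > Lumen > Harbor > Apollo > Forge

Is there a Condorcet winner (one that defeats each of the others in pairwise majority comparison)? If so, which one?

Head-to-head results (36 voters total):
Harbor vs Granite: Granite wins 21–15.
Harbor vs Apollo: Apollo wins 20–16.
Harbor vs Lumen: Lumen wins 23–13.
Harbor vs Forge: Forge wins 20–16.
Granite vs Apollo: Apollo wins 20–16.
Granite vs Lumen: Granite wins 23–13.
Granite vs Forge: Granite wins 23–13.
Apollo vs Lumen: Lumen wins 29–7.
Apollo vs Forge: Forge wins 19–17.
Lumen vs Forge: Lumen wins 29–7.
No candidate beats all others: Granite beats Lumen beats Apollo beats Granite, a majority cycle.

No Condorcet winner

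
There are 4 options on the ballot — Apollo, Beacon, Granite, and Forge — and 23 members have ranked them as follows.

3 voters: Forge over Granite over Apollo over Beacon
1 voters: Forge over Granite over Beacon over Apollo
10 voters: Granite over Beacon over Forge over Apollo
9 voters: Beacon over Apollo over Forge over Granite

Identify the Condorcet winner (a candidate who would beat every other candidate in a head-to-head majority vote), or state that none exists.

Head-to-head results (23 voters total):
Apollo vs Beacon: Beacon wins 20–3.
Apollo vs Granite: Granite wins 14–9.
Apollo vs Forge: Forge wins 14–9.
Beacon vs Granite: Granite wins 14–9.
Beacon vs Forge: Beacon wins 19–4.
Granite vs Forge: Forge wins 13–10.
No candidate beats all others: Beacon beats Forge beats Granite beats Beacon, a majority cycle.

No Condorcet winner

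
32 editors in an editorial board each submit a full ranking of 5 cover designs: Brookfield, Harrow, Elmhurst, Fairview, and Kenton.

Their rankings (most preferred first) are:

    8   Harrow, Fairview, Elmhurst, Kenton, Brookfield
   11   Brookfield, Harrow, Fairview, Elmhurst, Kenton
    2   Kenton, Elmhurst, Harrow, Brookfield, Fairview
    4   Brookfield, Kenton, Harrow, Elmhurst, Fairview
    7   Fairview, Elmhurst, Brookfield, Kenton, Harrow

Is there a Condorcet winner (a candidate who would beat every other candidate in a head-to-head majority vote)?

No

Head-to-head results (32 voters total):
Brookfield vs Harrow: Brookfield wins 22–10.
Brookfield vs Elmhurst: Elmhurst wins 17–15.
Brookfield vs Fairview: Brookfield wins 17–15.
Brookfield vs Kenton: Brookfield wins 22–10.
Harrow vs Elmhurst: Harrow wins 23–9.
Harrow vs Fairview: Harrow wins 25–7.
Harrow vs Kenton: Harrow wins 19–13.
Elmhurst vs Fairview: Fairview wins 26–6.
Elmhurst vs Kenton: Elmhurst wins 26–6.
Fairview vs Kenton: Fairview wins 26–6.
No candidate beats all others: Brookfield beats Harrow beats Elmhurst beats Brookfield, a majority cycle.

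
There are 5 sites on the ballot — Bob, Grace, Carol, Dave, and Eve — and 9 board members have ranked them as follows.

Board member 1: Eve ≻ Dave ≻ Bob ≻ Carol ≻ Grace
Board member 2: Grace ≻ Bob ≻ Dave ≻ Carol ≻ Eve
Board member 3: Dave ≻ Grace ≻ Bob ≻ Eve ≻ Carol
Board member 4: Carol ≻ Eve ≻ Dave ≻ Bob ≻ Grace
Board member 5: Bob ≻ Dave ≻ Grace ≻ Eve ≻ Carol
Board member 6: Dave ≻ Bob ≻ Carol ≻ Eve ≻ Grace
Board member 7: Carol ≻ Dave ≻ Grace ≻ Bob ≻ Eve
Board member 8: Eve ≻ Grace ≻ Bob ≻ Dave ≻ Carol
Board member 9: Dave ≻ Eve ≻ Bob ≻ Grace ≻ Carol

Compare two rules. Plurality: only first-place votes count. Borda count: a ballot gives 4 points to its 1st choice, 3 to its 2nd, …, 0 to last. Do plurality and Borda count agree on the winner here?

Plurality first-place counts: Bob 1, Grace 1, Carol 2, Dave 3, Eve 2 → Dave.
Borda totals: Bob 20, Grace 15, Carol 12, Dave 26, Eve 17 → Dave.
The two rules agree on Dave.

Yes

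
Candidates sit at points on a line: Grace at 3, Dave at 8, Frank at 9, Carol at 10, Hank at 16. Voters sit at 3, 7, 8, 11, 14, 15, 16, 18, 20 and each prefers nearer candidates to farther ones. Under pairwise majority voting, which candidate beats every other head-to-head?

Hank

With single-peaked preferences on a line, the Condorcet winner is the candidate closest to the median voter.
The median voter (position 14) is closest to Hank at 16.
Check: Hank vs Dave — voters closer to Hank: 5 of 9.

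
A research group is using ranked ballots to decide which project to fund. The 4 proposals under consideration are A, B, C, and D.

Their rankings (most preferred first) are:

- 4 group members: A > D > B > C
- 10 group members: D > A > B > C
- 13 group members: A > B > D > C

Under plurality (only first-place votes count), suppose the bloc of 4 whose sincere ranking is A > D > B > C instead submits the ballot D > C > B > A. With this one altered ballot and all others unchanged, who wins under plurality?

First-place totals with the altered ballot: A 13, B 0, C 0, D 14.
The switch changes the winner from A to D.

D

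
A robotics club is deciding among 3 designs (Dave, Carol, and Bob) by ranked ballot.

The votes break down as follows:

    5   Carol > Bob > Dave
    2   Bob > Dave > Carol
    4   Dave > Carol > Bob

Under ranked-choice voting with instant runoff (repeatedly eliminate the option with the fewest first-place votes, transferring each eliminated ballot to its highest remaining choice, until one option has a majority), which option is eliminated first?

Bob

Round 1: Carol 5, Dave 4, Bob 2. Bob has the fewest and is eliminated.
Round 2: Dave 6, Carol 5. Dave has a majority.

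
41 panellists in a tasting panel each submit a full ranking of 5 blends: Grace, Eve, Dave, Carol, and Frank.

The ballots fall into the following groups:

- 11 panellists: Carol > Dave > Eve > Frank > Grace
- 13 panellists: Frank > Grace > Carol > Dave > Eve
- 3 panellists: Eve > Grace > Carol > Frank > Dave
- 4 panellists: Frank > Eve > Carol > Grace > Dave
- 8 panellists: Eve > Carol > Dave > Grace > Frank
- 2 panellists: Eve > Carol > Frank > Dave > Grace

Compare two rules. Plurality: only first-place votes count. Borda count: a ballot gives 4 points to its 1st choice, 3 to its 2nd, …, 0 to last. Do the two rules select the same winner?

No

Plurality first-place counts: Grace 0, Eve 13, Dave 0, Carol 11, Frank 17 → Frank.
Borda totals: Grace 60, Eve 86, Dave 64, Carol 114, Frank 86 → Carol.
The two rules disagree: plurality picks Frank, Borda picks Carol.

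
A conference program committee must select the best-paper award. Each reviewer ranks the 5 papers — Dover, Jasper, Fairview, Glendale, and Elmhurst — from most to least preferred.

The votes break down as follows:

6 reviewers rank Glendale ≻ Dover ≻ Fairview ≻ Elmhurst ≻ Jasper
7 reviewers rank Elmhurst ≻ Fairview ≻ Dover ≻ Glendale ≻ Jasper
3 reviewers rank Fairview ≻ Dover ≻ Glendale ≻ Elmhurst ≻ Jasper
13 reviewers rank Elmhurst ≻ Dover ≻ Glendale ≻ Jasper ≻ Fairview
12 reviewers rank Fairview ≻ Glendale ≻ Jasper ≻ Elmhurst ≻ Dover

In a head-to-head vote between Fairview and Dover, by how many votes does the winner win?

3

Ballots ranking Fairview above Dover: 7+3+12 = 22.
Ballots ranking Dover above Fairview: 6+13 = 19.
Fairview wins 22–19, a margin of 3.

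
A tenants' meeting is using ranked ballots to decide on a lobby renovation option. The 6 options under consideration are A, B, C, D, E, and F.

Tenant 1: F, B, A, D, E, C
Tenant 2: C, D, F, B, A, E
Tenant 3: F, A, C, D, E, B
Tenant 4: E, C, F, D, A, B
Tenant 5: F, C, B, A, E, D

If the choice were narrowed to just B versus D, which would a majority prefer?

D

Ballots ranking B above D: 2.
Ballots ranking D above B: 3.
D wins the head-to-head, 3–2.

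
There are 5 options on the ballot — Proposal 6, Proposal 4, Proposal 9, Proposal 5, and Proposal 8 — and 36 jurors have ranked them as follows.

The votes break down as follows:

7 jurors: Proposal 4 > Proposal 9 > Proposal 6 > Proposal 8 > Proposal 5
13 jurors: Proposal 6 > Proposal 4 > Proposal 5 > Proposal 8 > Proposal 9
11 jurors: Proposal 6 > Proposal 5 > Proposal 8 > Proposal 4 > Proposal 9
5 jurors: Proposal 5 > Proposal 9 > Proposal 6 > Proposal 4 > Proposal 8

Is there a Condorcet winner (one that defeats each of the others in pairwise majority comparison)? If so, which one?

Head-to-head results (36 voters total):
Proposal 6 vs Proposal 4: Proposal 6 wins 29–7.
Proposal 6 vs Proposal 9: Proposal 6 wins 24–12.
Proposal 6 vs Proposal 5: Proposal 6 wins 31–5.
Proposal 6 vs Proposal 8: Proposal 6 wins 36–0.
Proposal 4 vs Proposal 9: Proposal 4 wins 31–5.
Proposal 4 vs Proposal 5: Proposal 4 wins 20–16.
Proposal 4 vs Proposal 8: Proposal 4 wins 25–11.
Proposal 9 vs Proposal 5: Proposal 5 wins 29–7.
Proposal 9 vs Proposal 8: Proposal 8 wins 24–12.
Proposal 5 vs Proposal 8: Proposal 5 wins 29–7.
Proposal 6 beats each rival — Proposal 4 (29–7), Proposal 9 (24–12), Proposal 5 (31–5), Proposal 8 (36–0) — so Proposal 6 is the Condorcet winner.

Proposal 6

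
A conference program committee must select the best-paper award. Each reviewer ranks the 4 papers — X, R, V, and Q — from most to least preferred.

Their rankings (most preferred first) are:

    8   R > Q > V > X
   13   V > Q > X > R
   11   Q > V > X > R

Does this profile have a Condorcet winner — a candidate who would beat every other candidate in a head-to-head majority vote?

Head-to-head results (32 voters total):
X vs R: X wins 24–8.
X vs V: V wins 32–0.
X vs Q: Q wins 32–0.
R vs V: V wins 24–8.
R vs Q: Q wins 24–8.
V vs Q: Q wins 19–13.
Q beats each rival — X (32–0), R (24–8), V (19–13) — so Q is the Condorcet winner.

Yes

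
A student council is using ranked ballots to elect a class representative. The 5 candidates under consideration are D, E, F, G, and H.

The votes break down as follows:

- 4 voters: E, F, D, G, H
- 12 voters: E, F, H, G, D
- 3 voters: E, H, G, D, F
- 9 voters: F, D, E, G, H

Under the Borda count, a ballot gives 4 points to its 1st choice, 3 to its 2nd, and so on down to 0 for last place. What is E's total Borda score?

Borda scores:
  D: 4·2 + 12·0 + 3·1 + 9·3 = 38
  E: 4·4 + 12·4 + 3·4 + 9·2 = 94
  F: 4·3 + 12·3 + 3·0 + 9·4 = 84
  G: 4·1 + 12·1 + 3·2 + 9·1 = 31
  H: 4·0 + 12·2 + 3·3 + 9·0 = 33

94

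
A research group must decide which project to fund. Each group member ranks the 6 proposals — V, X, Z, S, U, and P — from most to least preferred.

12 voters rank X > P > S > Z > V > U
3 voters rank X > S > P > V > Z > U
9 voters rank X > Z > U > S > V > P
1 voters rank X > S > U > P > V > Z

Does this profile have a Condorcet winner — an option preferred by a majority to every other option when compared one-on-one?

Head-to-head results (25 voters total):
V vs X: X wins 25–0.
V vs Z: Z wins 21–4.
V vs S: S wins 25–0.
V vs U: V wins 15–10.
V vs P: P wins 16–9.
X vs Z: X wins 25–0.
X vs S: X wins 25–0.
X vs U: X wins 25–0.
X vs P: X wins 25–0.
Z vs S: S wins 16–9.
Z vs U: Z wins 24–1.
Z vs P: P wins 16–9.
S vs U: S wins 16–9.
S vs P: S wins 13–12.
U vs P: P wins 15–10.
X beats each rival — V (25–0), Z (25–0), S (25–0), U (25–0), P (25–0) — so X is the Condorcet winner.

Yes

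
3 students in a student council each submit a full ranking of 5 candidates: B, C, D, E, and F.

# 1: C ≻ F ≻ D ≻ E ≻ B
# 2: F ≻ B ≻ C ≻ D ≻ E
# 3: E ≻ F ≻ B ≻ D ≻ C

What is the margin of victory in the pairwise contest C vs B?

1

Ballots ranking C above B: 1.
Ballots ranking B above C: 2.
B wins 2–1, a margin of 1.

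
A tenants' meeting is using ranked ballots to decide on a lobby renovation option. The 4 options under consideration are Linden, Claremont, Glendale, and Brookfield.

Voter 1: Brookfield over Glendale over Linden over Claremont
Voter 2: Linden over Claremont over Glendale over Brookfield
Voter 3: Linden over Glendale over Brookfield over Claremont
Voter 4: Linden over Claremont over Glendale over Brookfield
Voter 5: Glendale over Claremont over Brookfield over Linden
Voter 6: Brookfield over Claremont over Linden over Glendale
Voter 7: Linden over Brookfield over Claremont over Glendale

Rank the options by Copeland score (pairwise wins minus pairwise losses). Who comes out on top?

Linden

Pairwise results:
  Linden vs Claremont: Linden wins 5–2.
  Linden vs Glendale: Linden wins 5–2.
  Linden vs Brookfield: Linden wins 4–3.
  Claremont vs Glendale: Claremont wins 4–3.
  Claremont vs Brookfield: Brookfield wins 4–3.
  Glendale vs Brookfield: Glendale wins 4–3.
Copeland scores (wins − losses):
  Linden: 3 − 0 = 3
  Claremont: 1 − 2 = -1
  Glendale: 1 − 2 = -1
  Brookfield: 1 − 2 = -1
Linden has the best Copeland score.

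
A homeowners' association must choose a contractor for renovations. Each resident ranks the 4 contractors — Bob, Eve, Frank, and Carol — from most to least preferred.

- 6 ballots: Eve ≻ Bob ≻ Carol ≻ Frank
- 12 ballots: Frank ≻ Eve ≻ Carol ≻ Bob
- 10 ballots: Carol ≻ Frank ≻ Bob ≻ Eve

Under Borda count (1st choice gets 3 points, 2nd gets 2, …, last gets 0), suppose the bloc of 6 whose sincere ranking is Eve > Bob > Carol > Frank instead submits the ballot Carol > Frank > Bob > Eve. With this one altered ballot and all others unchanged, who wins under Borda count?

Frank

Borda totals with the altered ballot: Bob 16, Eve 24, Frank 68, Carol 60.
The winner is unchanged: still Frank.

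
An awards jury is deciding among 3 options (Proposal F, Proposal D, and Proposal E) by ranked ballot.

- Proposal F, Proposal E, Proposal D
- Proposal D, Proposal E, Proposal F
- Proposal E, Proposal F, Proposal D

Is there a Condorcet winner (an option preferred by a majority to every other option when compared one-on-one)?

Head-to-head results (3 voters total):
Proposal F vs Proposal D: Proposal F wins 2–1.
Proposal F vs Proposal E: Proposal E wins 2–1.
Proposal D vs Proposal E: Proposal E wins 2–1.
Proposal E beats each rival — Proposal F (2–1), Proposal D (2–1) — so Proposal E is the Condorcet winner.

Yes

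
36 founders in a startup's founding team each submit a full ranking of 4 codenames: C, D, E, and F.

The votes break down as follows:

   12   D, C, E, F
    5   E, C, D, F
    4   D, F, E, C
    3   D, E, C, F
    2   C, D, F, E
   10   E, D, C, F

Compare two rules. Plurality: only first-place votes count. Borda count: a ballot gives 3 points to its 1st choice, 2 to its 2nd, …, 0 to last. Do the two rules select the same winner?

Plurality first-place counts: C 2, D 19, E 15, F 0 → D.
Borda totals: C 53, D 86, E 67, F 10 → D.
The two rules agree on D.

Yes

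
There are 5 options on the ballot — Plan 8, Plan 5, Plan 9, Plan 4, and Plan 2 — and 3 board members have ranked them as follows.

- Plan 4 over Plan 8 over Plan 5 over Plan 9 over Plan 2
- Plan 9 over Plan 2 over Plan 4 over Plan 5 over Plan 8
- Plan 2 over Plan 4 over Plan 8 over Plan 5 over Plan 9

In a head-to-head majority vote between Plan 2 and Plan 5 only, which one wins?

Plan 2

Ballots ranking Plan 2 above Plan 5: 2.
Ballots ranking Plan 5 above Plan 2: 1.
Plan 2 wins the head-to-head, 2–1.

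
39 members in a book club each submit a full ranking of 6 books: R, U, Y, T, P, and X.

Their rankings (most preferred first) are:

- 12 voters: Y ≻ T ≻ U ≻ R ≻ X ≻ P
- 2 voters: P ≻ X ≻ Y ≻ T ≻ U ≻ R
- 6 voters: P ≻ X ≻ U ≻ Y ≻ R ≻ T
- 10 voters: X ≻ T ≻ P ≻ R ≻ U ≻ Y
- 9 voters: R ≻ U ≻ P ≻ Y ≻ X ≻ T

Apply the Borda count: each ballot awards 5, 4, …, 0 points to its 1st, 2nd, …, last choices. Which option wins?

X

Borda scores:
  R: 12·2 + 2·0 + 6·1 + 10·2 + 9·5 = 95
  U: 12·3 + 2·1 + 6·3 + 10·1 + 9·4 = 102
  Y: 12·5 + 2·3 + 6·2 + 10·0 + 9·2 = 96
  T: 12·4 + 2·2 + 6·0 + 10·4 + 9·0 = 92
  P: 12·0 + 2·5 + 6·5 + 10·3 + 9·3 = 97
  X: 12·1 + 2·4 + 6·4 + 10·5 + 9·1 = 103
X has the highest total.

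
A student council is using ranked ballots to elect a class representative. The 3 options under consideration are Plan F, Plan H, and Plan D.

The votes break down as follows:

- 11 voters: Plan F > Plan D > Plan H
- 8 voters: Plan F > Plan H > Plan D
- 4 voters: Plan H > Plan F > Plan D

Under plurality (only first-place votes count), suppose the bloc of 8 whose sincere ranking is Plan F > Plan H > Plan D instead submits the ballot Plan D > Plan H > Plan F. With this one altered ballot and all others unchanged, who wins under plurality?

Plan F

First-place totals with the altered ballot: Plan F 11, Plan H 4, Plan D 8.
The winner is unchanged: still Plan F.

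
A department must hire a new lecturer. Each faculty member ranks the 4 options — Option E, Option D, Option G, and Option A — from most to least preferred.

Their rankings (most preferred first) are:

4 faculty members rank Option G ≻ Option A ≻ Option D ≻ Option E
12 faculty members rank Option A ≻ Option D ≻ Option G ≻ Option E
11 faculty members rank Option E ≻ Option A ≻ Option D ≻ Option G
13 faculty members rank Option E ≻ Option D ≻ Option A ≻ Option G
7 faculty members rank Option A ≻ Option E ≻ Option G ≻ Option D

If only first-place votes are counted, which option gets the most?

First-place vote totals:
  Option E: 24
  Option D: 0
  Option G: 4
  Option A: 19
Option E has the most first-place votes.

Option E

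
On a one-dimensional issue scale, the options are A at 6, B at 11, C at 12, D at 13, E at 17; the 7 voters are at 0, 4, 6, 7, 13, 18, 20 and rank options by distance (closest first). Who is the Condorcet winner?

A

With single-peaked preferences on a line, the Condorcet winner is the candidate closest to the median voter.
The median voter (position 7) is closest to A at 6.
Check: A vs E — voters closer to A: 4 of 7.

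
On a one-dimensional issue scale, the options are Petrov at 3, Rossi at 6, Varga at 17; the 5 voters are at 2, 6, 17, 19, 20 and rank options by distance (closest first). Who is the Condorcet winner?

Varga

With single-peaked preferences on a line, the Condorcet winner is the candidate closest to the median voter.
The median voter (position 17) is closest to Varga at 17.
Check: Varga vs Rossi — voters closer to Varga: 3 of 5.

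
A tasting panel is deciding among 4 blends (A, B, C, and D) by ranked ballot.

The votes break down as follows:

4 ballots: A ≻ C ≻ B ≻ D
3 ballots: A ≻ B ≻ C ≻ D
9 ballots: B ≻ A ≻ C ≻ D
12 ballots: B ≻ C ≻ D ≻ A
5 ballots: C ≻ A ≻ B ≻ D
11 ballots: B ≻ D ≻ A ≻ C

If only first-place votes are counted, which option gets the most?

First-place vote totals:
  A: 7
  B: 32
  C: 5
  D: 0
B has the most first-place votes.

B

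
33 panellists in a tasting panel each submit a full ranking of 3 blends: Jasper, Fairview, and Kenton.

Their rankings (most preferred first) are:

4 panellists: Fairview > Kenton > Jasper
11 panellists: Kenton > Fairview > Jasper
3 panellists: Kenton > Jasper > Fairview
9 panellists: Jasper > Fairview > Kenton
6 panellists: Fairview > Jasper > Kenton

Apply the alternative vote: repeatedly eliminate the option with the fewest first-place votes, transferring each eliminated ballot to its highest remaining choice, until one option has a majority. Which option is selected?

Fairview

Round 1: Kenton 14, Fairview 10, Jasper 9. Jasper has the fewest and is eliminated.
Round 2: Fairview 19, Kenton 14. Fairview has a majority.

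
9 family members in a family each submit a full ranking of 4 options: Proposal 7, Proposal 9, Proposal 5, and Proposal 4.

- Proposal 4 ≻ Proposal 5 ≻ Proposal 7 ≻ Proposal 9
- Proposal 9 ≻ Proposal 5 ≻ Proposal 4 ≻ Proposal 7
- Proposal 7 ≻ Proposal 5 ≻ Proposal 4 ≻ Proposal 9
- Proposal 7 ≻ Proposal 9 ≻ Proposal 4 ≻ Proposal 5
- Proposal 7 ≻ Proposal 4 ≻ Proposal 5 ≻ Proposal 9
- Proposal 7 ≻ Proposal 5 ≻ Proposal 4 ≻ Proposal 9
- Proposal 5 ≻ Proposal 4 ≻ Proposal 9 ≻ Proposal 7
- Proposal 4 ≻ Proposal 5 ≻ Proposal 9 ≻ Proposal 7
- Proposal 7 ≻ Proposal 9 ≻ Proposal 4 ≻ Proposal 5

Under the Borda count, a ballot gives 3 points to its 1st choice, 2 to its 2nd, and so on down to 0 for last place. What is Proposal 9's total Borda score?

Borda scores:
  Proposal 7: 1 + 0 + 3 + 3 + 3 + 3 + 0 + 0 + 3 = 16
  Proposal 9: 0 + 3 + 0 + 2 + 0 + 0 + 1 + 1 + 2 = 9
  Proposal 5: 2 + 2 + 2 + 0 + 1 + 2 + 3 + 2 + 0 = 14
  Proposal 4: 3 + 1 + 1 + 1 + 2 + 1 + 2 + 3 + 1 = 15

9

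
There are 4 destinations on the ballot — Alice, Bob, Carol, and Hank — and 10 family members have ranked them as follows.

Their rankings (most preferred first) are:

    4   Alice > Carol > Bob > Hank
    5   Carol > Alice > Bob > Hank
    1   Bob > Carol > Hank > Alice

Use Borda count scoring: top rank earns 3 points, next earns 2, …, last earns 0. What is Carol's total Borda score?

25

Borda scores:
  Alice: 4·3 + 5·2 + 0 = 22
  Bob: 4·1 + 5·1 + 3 = 12
  Carol: 4·2 + 5·3 + 2 = 25
  Hank: 4·0 + 5·0 + 1 = 1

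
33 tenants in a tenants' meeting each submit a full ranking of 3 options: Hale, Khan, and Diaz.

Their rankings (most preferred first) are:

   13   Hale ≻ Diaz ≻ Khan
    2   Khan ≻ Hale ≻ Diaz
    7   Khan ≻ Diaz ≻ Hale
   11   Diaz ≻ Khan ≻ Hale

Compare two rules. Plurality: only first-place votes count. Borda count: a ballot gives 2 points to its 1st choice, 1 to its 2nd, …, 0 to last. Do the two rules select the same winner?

No

Plurality first-place counts: Hale 13, Khan 9, Diaz 11 → Hale.
Borda totals: Hale 28, Khan 29, Diaz 42 → Diaz.
The two rules disagree: plurality picks Hale, Borda picks Diaz.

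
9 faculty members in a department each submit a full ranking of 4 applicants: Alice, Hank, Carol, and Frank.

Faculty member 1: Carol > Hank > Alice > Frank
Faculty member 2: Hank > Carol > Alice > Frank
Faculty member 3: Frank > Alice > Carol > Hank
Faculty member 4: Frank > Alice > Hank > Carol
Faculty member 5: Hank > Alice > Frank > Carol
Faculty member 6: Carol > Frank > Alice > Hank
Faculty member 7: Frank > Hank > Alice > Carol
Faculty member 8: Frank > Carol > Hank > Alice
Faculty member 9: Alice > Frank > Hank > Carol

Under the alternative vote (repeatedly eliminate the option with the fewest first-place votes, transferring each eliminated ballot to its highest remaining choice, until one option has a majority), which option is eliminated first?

Alice

Round 1: Frank 4, Hank 2, Carol 2, Alice 1. Alice has the fewest and is eliminated.
Round 2: Frank 5, Hank 2, Carol 2. Frank has a majority.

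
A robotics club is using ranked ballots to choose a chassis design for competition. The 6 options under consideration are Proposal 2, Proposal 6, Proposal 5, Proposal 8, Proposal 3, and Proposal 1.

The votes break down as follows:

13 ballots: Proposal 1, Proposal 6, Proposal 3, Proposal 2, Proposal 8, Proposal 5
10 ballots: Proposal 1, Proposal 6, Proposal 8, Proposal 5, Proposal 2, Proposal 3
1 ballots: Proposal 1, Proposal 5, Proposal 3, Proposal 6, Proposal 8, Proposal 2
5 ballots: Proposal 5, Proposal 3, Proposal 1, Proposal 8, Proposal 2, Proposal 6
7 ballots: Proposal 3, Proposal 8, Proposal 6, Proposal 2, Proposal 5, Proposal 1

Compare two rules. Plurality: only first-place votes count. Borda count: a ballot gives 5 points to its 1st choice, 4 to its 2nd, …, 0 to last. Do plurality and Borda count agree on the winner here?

Yes

Plurality first-place counts: Proposal 2 0, Proposal 6 0, Proposal 5 5, Proposal 8 0, Proposal 3 7, Proposal 1 24 → Proposal 1.
Borda totals: Proposal 2 55, Proposal 6 115, Proposal 5 56, Proposal 8 82, Proposal 3 97, Proposal 1 135 → Proposal 1.
The two rules agree on Proposal 1.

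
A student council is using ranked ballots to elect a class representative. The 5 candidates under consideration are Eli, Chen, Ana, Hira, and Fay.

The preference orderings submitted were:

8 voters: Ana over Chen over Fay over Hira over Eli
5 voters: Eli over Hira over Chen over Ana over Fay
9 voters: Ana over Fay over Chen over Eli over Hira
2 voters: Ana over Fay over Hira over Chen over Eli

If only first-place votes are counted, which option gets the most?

First-place vote totals:
  Eli: 5
  Chen: 0
  Ana: 19
  Hira: 0
  Fay: 0
Ana has the most first-place votes.

Ana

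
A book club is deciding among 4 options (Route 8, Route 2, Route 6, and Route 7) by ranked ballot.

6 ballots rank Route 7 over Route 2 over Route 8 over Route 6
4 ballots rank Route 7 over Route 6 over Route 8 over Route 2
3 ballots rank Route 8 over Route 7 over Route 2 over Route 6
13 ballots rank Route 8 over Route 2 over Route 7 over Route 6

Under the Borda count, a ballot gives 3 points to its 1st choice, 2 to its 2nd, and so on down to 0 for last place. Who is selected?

Route 8

Borda scores:
  Route 8: 6·1 + 4·1 + 3·3 + 13·3 = 58
  Route 2: 6·2 + 4·0 + 3·1 + 13·2 = 41
  Route 6: 6·0 + 4·2 + 3·0 + 13·0 = 8
  Route 7: 6·3 + 4·3 + 3·2 + 13·1 = 49
Route 8 has the highest total.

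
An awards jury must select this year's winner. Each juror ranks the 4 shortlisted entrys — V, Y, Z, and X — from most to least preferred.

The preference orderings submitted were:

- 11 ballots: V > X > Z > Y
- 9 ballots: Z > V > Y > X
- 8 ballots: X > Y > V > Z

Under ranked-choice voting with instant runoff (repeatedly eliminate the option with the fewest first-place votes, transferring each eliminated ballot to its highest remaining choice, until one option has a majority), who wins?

V

Round 1: V 11, Z 9, X 8, Y 0. Y has the fewest and is eliminated.
Round 2: V 11, Z 9, X 8. X has the fewest and is eliminated.
Round 3: V 19, Z 9. V has a majority.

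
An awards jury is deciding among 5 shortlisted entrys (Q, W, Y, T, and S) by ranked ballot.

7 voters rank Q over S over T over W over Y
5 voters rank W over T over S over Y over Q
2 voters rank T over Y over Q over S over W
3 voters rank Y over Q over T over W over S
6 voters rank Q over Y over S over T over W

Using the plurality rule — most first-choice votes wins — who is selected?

Q

First-place vote totals:
  Q: 13
  W: 5
  Y: 3
  T: 2
  S: 0
Q has the most first-place votes.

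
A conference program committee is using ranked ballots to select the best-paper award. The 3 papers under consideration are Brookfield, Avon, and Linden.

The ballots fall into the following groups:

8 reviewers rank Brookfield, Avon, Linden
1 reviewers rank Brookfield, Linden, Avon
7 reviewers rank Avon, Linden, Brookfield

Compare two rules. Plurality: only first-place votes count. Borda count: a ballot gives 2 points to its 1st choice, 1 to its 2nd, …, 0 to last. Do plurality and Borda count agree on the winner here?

Plurality first-place counts: Brookfield 9, Avon 7, Linden 0 → Brookfield.
Borda totals: Brookfield 18, Avon 22, Linden 8 → Avon.
The two rules disagree: plurality picks Brookfield, Borda picks Avon.

No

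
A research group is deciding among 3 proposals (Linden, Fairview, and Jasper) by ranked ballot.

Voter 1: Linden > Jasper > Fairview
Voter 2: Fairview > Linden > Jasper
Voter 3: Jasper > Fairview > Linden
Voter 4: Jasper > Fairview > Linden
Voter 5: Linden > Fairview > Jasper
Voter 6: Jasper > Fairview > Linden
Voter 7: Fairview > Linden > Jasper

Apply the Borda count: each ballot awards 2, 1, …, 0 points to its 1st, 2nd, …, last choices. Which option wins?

Fairview

Borda scores:
  Linden: 2 + 1 + 0 + 0 + 2 + 0 + 1 = 6
  Fairview: 0 + 2 + 1 + 1 + 1 + 1 + 2 = 8
  Jasper: 1 + 0 + 2 + 2 + 0 + 2 + 0 = 7
Fairview has the highest total.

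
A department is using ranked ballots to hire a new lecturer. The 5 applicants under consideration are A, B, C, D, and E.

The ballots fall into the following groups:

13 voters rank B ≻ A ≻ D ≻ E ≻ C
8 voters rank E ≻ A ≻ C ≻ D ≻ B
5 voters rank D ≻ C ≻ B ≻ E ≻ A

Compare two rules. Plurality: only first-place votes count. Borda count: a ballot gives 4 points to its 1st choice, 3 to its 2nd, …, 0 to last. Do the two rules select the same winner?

No

Plurality first-place counts: A 0, B 13, C 0, D 5, E 8 → B.
Borda totals: A 63, B 62, C 31, D 54, E 50 → A.
The two rules disagree: plurality picks B, Borda picks A.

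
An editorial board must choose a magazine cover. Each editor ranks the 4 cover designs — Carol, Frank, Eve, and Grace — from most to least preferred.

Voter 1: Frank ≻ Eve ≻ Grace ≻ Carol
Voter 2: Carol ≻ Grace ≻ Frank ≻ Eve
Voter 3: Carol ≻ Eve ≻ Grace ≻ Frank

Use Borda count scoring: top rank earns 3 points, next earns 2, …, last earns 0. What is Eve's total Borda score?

Borda scores:
  Carol: 0 + 3 + 3 = 6
  Frank: 3 + 1 + 0 = 4
  Eve: 2 + 0 + 2 = 4
  Grace: 1 + 2 + 1 = 4

4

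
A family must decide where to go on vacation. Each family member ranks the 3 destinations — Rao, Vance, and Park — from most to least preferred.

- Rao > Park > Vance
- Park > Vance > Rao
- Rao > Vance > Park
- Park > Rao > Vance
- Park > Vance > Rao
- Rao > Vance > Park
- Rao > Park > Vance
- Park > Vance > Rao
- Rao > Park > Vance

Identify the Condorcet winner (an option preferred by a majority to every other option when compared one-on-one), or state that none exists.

Rao

Head-to-head results (9 voters total):
Rao vs Vance: Rao wins 6–3.
Rao vs Park: Rao wins 5–4.
Vance vs Park: Park wins 7–2.
Rao beats each rival — Vance (6–3), Park (5–4) — so Rao is the Condorcet winner.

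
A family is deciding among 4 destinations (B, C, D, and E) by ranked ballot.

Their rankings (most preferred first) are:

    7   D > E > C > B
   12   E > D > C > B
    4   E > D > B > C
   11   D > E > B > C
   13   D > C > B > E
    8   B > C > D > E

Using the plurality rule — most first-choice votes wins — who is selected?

D

First-place vote totals:
  B: 8
  C: 0
  D: 31
  E: 16
D has the most first-place votes.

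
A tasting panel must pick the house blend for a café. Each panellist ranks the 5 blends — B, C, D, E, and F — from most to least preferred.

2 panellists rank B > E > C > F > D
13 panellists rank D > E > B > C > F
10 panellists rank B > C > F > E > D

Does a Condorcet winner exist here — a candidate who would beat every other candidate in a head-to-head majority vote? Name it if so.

Head-to-head results (25 voters total):
B vs C: B wins 25–0.
B vs D: D wins 13–12.
B vs E: E wins 13–12.
B vs F: B wins 25–0.
C vs D: D wins 13–12.
C vs E: E wins 15–10.
C vs F: C wins 25–0.
D vs E: D wins 13–12.
D vs F: D wins 13–12.
E vs F: E wins 15–10.
D beats each rival — B (13–12), C (13–12), E (13–12), F (13–12) — so D is the Condorcet winner.

D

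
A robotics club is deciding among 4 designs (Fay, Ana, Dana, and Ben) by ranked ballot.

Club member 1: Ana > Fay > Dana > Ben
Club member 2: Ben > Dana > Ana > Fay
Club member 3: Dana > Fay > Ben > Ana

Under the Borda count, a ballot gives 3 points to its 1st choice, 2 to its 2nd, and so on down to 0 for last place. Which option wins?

Borda scores:
  Fay: 2 + 0 + 2 = 4
  Ana: 3 + 1 + 0 = 4
  Dana: 1 + 2 + 3 = 6
  Ben: 0 + 3 + 1 = 4
Dana has the highest total.

Dana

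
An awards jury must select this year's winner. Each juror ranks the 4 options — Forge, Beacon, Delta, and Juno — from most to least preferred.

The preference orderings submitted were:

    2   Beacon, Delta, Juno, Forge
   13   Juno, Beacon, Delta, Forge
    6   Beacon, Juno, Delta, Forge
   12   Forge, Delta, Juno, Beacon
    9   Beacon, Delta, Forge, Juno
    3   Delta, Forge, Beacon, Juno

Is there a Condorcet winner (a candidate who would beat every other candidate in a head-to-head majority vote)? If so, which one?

Head-to-head results (45 voters total):
Forge vs Beacon: Beacon wins 30–15.
Forge vs Delta: Delta wins 33–12.
Forge vs Juno: Forge wins 24–21.
Beacon vs Delta: Beacon wins 30–15.
Beacon vs Juno: Juno wins 25–20.
Delta vs Juno: Delta wins 26–19.
No candidate beats all others: Forge beats Juno beats Beacon beats Forge, a majority cycle.

No Condorcet winner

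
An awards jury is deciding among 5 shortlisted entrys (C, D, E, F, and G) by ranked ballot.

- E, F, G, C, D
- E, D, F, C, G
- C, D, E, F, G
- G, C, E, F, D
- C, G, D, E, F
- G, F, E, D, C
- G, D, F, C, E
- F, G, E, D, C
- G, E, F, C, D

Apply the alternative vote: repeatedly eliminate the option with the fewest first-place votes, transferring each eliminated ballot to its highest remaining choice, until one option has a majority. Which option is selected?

Round 1: G 4, C 2, E 2, F 1, D 0. D has the fewest and is eliminated.
Round 2: G 4, C 2, E 2, F 1. F has the fewest and is eliminated.
Round 3: G 5, C 2, E 2. G has a majority.

G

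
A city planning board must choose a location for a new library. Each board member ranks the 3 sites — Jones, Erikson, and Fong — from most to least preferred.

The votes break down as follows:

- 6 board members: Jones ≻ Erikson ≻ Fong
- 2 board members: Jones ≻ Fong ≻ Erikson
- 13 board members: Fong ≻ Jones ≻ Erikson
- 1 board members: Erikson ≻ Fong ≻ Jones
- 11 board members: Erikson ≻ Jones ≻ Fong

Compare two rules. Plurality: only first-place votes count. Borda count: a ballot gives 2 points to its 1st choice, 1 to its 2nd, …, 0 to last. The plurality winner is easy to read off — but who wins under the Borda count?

Jones

Plurality first-place counts: Jones 8, Erikson 12, Fong 13 → Fong.
Borda totals: Jones 40, Erikson 30, Fong 29 → Jones.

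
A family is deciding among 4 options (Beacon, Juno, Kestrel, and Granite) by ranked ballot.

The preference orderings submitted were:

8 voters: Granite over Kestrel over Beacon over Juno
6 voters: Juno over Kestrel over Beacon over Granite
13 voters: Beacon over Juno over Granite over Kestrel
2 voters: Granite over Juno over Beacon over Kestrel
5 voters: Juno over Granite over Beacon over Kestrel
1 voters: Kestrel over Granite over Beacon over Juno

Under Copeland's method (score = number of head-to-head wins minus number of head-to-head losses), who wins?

Pairwise results:
  Beacon vs Juno: Beacon wins 22–13.
  Beacon vs Kestrel: Beacon wins 20–15.
  Beacon vs Granite: Beacon wins 19–16.
  Juno vs Kestrel: Juno wins 26–9.
  Juno vs Granite: Juno wins 24–11.
  Kestrel vs Granite: Granite wins 28–7.
Copeland scores (wins − losses):
  Beacon: 3 − 0 = 3
  Juno: 2 − 1 = 1
  Kestrel: 0 − 3 = -3
  Granite: 1 − 2 = -1
Beacon has the best Copeland score.

Beacon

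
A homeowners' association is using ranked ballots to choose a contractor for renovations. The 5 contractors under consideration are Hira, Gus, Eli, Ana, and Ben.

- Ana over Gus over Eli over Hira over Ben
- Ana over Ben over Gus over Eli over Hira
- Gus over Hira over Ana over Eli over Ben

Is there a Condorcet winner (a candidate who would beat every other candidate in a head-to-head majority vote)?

Head-to-head results (3 voters total):
Hira vs Gus: Gus wins 3–0.
Hira vs Eli: Eli wins 2–1.
Hira vs Ana: Ana wins 2–1.
Hira vs Ben: Hira wins 2–1.
Gus vs Eli: Gus wins 3–0.
Gus vs Ana: Ana wins 2–1.
Gus vs Ben: Gus wins 2–1.
Eli vs Ana: Ana wins 3–0.
Eli vs Ben: Eli wins 2–1.
Ana vs Ben: Ana wins 3–0.
Ana beats each rival — Hira (2–1), Gus (2–1), Eli (3–0), Ben (3–0) — so Ana is the Condorcet winner.

Yes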